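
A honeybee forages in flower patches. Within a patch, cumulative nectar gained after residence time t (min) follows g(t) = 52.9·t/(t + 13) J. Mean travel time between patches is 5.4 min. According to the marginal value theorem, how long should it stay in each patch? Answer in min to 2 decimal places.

By the marginal value theorem, leave when the instantaneous gain rate g'(t) equals the habitat-wide average g(t)/(T + t).
g'(t) = 52.9·13/(t + 13)². Setting 52.9·13/(t+13)² = 52.9t/[(t+13)(5.4+t)] gives 13(5.4+t) = t(t+13), so t² = 13×5.4 = 70.2.
t* = √70.2 = 8.379 min.

8.38 min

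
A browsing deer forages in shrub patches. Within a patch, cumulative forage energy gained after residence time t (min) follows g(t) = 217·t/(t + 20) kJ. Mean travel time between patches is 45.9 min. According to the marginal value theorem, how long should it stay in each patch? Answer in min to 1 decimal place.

30.3 min

By the marginal value theorem, leave when the instantaneous gain rate g'(t) equals the habitat-wide average g(t)/(T + t).
g'(t) = 217·20/(t + 20)². Setting 217·20/(t+20)² = 217t/[(t+20)(45.9+t)] gives 20(45.9+t) = t(t+20), so t² = 20×45.9 = 918.
t* = √918 = 30.3 min.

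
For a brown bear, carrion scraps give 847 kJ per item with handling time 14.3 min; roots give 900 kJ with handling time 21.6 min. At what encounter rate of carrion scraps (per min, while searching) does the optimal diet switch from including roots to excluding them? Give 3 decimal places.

0.166 per min

At the threshold, the rate on carrion scraps alone equals the profitability of roots: λ·847/(1 + λ·14.3) = 900/21.6 = 41.67.
Rearranging, λ(847 − 41.67×14.3) = 41.67, so λ = 41.67/251.2 = 0.1659 per min.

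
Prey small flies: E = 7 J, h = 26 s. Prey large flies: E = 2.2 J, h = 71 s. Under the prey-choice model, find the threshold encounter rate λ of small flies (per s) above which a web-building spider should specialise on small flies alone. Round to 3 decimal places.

0.005 per s

Drop large flies once their profitability E₂/h₂ falls below the rate achievable on small flies alone: E₂/h₂ = λE₁/(1 + λh₁).
Solve for λ: λE₁h₂ = E₂(1 + λh₁) → λ(E₁h₂ − E₂h₁) = E₂ → λ = E₂/(E₁h₂ − E₂h₁).
λ = 2.2/(7×71 − 2.2×26) = 2.2/439.8 = 0.005002 per s.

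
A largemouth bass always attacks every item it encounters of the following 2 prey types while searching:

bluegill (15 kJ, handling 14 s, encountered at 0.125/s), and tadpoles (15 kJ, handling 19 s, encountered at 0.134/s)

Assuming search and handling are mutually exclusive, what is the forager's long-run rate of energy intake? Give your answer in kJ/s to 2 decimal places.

0.73 kJ/s

Energy encountered per unit search time: 0.125×15 + 0.134×15 = 3.885 kJ/s.
Handling time per unit search time: 0.125×14 + 0.134×19 = 4.296.
Rate = 3.885/(1 + 4.296) = 0.7336 kJ/s.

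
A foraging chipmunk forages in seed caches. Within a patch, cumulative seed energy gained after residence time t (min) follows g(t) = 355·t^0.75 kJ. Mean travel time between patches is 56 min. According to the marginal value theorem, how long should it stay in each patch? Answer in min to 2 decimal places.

Maximise g(t)/(T+t): set derivative to zero → g'(t)(T+t) = g(t).
g'(t) = 0.75·355·t^-0.25. Setting 0.75·355·t^-0.25 = 355·t^0.75/(56+t) gives 0.75(56+t) = t, so 0.25·t = 0.75×56.
t* = 0.75×56/0.25 = 168 min.

168.00 min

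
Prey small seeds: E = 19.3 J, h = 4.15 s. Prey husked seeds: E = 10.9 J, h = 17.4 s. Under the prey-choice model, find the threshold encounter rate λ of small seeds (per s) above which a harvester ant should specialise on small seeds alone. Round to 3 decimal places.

0.038 per s

The zero-one rule: include husked seeds iff E₂/h₂ > λE₁/(1+λh₁). Equality gives the switch point.
λE₁h₂ = E₂ + λE₂h₁ ⇒ λ = E₂/(E₁h₂ − E₂h₁) = 10.9/(335.8 − 45.24) = 0.03751 per s.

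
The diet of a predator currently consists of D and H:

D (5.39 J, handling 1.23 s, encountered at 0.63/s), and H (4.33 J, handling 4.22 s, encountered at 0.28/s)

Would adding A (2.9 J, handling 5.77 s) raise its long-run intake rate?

No

Intake rate on the current diet: R = (0.63×5.39 + 0.28×4.33) / (1 + 0.63×1.23 + 0.28×4.22) = 4.608/2.957 = 1.559 J/s.
Profitability of A: 2.9/5.77 = 0.5026 J/s.
Since 0.5026 < R, time spent handling A is better spent searching.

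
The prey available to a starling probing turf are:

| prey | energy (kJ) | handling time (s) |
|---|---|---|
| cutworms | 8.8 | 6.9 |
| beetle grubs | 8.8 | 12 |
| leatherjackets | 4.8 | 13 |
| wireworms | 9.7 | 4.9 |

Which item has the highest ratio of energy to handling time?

wireworms

Profitability E/h (kJ/s): cutworms = 8.8/6.9 = 1.28, beetle grubs = 8.8/12 = 0.733, leatherjackets = 4.8/13 = 0.369, wireworms = 9.7/4.9 = 1.98.
Ranked: wireworms > cutworms > beetle grubs > leatherjackets.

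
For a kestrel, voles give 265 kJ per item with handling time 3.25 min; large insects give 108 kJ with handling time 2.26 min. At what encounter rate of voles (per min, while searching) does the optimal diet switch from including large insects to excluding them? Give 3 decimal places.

0.436 per min

The zero-one rule: include large insects iff E₂/h₂ > λE₁/(1+λh₁). Equality gives the switch point.
λE₁h₂ = E₂ + λE₂h₁ ⇒ λ = E₂/(E₁h₂ − E₂h₁) = 108/(598.9 − 351) = 0.4357 per min.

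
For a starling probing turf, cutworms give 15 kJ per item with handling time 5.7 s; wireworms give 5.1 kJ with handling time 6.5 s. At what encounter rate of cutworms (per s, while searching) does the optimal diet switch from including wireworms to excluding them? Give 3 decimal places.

0.075 per s

Drop wireworms once their profitability E₂/h₂ falls below the rate achievable on cutworms alone: E₂/h₂ = λE₁/(1 + λh₁).
Solve for λ: λE₁h₂ = E₂(1 + λh₁) → λ(E₁h₂ − E₂h₁) = E₂ → λ = E₂/(E₁h₂ − E₂h₁).
λ = 5.1/(15×6.5 − 5.1×5.7) = 5.1/68.43 = 0.07453 per s.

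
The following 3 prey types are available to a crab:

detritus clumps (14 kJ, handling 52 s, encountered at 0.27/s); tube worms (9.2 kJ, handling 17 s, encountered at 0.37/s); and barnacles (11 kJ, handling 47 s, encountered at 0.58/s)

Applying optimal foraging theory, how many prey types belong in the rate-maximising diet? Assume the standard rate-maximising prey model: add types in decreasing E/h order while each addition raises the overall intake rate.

1

Profitabilities (E/h, kJ/s): tube worms 0.541, detritus clumps 0.269, barnacles 0.234. Add prey in this order while the next type's profitability exceeds the intake rate on those already taken.
Rate on top 1: 0.4669. detritus clumps: 0.269 < 0.4669 → exclude; stop.
Optimal diet: tube worms — 1 of 3 types.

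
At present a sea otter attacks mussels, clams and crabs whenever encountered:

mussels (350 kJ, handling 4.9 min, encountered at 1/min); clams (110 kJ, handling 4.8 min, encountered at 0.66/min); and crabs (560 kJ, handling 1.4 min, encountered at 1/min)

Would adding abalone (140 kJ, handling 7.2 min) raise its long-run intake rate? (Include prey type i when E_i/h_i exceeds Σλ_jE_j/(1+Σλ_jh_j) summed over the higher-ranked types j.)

No

Current rate: (1×350 + 0.66×110 + 1×560)/(1 + 1×4.9 + 0.66×4.8 + 1×1.4) = 93.87 kJ/min.
abalone: E/h = 140/7.2 = 19.44 kJ/min.
19.44 < 93.87, so adding abalone would lower the average — exclude it.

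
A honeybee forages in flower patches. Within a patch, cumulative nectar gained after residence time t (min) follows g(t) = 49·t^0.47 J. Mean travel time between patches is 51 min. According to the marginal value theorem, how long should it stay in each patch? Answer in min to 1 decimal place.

45.2 min

By the marginal value theorem, leave when the instantaneous gain rate g'(t) equals the habitat-wide average g(t)/(T + t).
g'(t) = 0.47·49·t^-0.53. Setting 0.47·49·t^-0.53 = 49·t^0.47/(51+t) gives 0.47(51+t) = t, so 0.53·t = 0.47×51.
t* = 0.47×51/0.53 = 45.23 min.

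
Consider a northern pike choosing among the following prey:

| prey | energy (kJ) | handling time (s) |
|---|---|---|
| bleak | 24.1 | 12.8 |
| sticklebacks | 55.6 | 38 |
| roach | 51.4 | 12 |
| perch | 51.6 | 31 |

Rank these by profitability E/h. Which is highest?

Profitability E/h (kJ/s): bleak = 24.1/12.8 = 1.88, sticklebacks = 55.6/38 = 1.46, roach = 51.4/12 = 4.28, perch = 51.6/31 = 1.66.
Ranked: roach > bleak > perch > sticklebacks.

roach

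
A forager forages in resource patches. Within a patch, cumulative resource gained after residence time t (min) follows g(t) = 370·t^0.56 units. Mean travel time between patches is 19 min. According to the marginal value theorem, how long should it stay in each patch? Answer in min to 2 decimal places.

Optimal t* satisfies g'(t*) = g(t*)/(T + t*).
g'(t) = 0.56·370·t^-0.44. Setting 0.56·370·t^-0.44 = 370·t^0.56/(19+t) gives 0.56(19+t) = t, so 0.44·t = 0.56×19.
t* = 0.56×19/0.44 = 24.18 min.

24.18 min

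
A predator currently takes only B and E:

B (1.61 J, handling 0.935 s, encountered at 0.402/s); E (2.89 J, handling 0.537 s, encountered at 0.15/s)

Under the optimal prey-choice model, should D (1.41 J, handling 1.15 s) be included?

On B and E alone, R = ΣλE/(1+Σλh) = 1.081/1.456 = 0.742 J/s.
Profitability of D: 1.41/1.15 = 1.226 J/s.
Since 1.226 > R, including D increases the long-run rate.

Yes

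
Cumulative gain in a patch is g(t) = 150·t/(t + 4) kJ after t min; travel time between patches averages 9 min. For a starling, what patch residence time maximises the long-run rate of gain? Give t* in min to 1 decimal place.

Maximise g(t)/(T+t): set derivative to zero → g'(t)(T+t) = g(t).
g'(t) = 150·4/(t + 4)². Setting 150·4/(t+4)² = 150t/[(t+4)(9+t)] gives 4(9+t) = t(t+4), so t² = 4×9 = 36.
t* = √36 = 6 min.

6.0 min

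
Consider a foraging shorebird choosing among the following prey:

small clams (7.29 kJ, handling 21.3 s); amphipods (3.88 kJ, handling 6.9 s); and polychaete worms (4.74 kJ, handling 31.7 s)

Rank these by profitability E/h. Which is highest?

amphipods

In descending order of E/h:
amphipods: 3.88/6.9 = 0.562 kJ/s
small clams: 7.29/21.3 = 0.342 kJ/s
polychaete worms: 4.74/31.7 = 0.15 kJ/s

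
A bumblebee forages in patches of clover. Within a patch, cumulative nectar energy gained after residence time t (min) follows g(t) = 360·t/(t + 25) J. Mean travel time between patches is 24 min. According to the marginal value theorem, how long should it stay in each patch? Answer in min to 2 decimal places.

Optimal t* satisfies g'(t*) = g(t*)/(T + t*).
g'(t) = 360·25/(t + 25)². Setting 360·25/(t+25)² = 360t/[(t+25)(24+t)] gives 25(24+t) = t(t+25), so t² = 25×24 = 600.
t* = √600 = 24.49 min.

24.49 min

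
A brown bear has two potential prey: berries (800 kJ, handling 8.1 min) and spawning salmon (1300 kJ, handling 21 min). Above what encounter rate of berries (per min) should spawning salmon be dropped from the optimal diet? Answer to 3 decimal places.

At the threshold, the rate on berries alone equals the profitability of spawning salmon: λ·800/(1 + λ·8.1) = 1300/21 = 61.9.
Rearranging, λ(800 − 61.9×8.1) = 61.9, so λ = 61.9/298.6 = 0.2073 per min.

0.207 per min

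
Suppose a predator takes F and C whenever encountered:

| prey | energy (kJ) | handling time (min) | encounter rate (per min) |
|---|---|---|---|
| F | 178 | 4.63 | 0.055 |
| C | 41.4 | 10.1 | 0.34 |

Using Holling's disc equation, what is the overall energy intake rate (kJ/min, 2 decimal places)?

R = Σλ_iE_i / (1 + Σλ_ih_i)
Numerator: 0.055×178 + 0.34×41.4 = 23.87
Denominator: 1 + 0.055×4.63 + 0.34×10.1 = 4.689
R = 23.87/4.689 = 5.09 kJ/min

5.09 kJ/min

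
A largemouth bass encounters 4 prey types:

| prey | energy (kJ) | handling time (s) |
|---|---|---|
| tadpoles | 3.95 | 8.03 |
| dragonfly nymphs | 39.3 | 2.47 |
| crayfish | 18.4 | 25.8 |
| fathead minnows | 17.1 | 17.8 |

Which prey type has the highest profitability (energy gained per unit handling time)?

Profitability E/h (kJ/s): tadpoles = 3.95/8.03 = 0.492, dragonfly nymphs = 39.3/2.47 = 15.9, crayfish = 18.4/25.8 = 0.713, fathead minnows = 17.1/17.8 = 0.961.
Ranked: dragonfly nymphs > fathead minnows > crayfish > tadpoles.

dragonfly nymphs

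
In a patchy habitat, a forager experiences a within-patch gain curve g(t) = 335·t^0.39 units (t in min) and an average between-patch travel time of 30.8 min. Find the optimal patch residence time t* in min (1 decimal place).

19.7 min

Maximise g(t)/(T+t): set derivative to zero → g'(t)(T+t) = g(t).
g'(t) = 0.39·335·t^-0.61. Setting 0.39·335·t^-0.61 = 335·t^0.39/(30.8+t) gives 0.39(30.8+t) = t, so 0.61·t = 0.39×30.8.
t* = 0.39×30.8/0.61 = 19.69 min.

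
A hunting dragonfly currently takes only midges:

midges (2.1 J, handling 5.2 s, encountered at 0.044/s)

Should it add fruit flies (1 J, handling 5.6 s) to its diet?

On midges alone, R = ΣλE/(1+Σλh) = 0.0924/1.229 = 0.0752 J/s.
fruit flies: E/h = 1/5.6 = 0.1786 J/s.
Since 0.1786 > R, including fruit flies increases the long-run rate.

Yes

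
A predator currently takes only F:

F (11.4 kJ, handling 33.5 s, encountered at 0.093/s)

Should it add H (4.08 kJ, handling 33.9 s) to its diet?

Intake rate on the current diet: R = (0.093×11.4) / (1 + 0.093×33.5) = 1.06/4.115 = 0.2576 kJ/s.
H: E/h = 4.08/33.9 = 0.1204 kJ/s.
0.1204 < 0.2576, so adding H would lower the average — exclude it.

No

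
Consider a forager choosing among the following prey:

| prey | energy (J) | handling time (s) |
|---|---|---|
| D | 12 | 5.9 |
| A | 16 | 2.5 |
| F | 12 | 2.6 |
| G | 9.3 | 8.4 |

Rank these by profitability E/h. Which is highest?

A

Profitability E/h (J/s): D = 12/5.9 = 2.03, A = 16/2.5 = 6.4, F = 12/2.6 = 4.62, G = 9.3/8.4 = 1.11.
Ranked: A > F > D > G.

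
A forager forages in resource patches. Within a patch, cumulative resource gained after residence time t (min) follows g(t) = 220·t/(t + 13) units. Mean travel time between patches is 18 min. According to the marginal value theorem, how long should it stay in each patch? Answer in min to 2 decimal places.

Optimal t* satisfies g'(t*) = g(t*)/(T + t*).
g'(t) = 220·13/(t + 13)². Setting 220·13/(t+13)² = 220t/[(t+13)(18+t)] gives 13(18+t) = t(t+13), so t² = 13×18 = 234.
t* = √234 = 15.3 min.

15.30 min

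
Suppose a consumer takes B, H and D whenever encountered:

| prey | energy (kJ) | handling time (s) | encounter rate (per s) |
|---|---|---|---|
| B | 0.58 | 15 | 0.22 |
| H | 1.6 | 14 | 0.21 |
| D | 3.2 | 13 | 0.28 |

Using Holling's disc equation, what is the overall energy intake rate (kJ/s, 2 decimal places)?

0.12 kJ/s

Energy encountered per unit search time: 0.22×0.58 + 0.21×1.6 + 0.28×3.2 = 1.36 kJ/s.
Handling time per unit search time: 0.22×15 + 0.21×14 + 0.28×13 = 9.88.
Rate = 1.36/(1 + 9.88) = 0.125 kJ/s.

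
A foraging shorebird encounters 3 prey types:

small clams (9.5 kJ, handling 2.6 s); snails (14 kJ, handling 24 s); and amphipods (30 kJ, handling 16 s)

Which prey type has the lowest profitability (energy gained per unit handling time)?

In descending order of E/h:
small clams: 9.5/2.6 = 3.65 kJ/s
amphipods: 30/16 = 1.88 kJ/s
snails: 14/24 = 0.583 kJ/s

snails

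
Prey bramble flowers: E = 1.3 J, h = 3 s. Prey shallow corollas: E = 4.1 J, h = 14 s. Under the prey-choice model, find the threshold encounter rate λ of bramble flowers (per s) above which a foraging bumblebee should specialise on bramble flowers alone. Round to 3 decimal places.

At the threshold, the rate on bramble flowers alone equals the profitability of shallow corollas: λ·1.3/(1 + λ·3) = 4.1/14 = 0.2929.
Rearranging, λ(1.3 − 0.2929×3) = 0.2929, so λ = 0.2929/0.4214 = 0.6949 per s.

0.695 per s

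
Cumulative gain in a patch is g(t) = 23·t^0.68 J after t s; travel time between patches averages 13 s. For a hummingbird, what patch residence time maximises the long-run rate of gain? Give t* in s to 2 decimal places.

27.63 s

Optimal t* satisfies g'(t*) = g(t*)/(T + t*).
g'(t) = 0.68·23·t^-0.32. Setting 0.68·23·t^-0.32 = 23·t^0.68/(13+t) gives 0.68(13+t) = t, so 0.32·t = 0.68×13.
t* = 0.68×13/0.32 = 27.63 s.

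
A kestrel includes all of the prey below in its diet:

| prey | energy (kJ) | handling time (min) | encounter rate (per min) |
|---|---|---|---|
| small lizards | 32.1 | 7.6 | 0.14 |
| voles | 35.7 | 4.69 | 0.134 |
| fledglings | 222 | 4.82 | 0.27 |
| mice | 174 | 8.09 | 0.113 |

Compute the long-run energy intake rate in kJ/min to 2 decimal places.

R = (0.14×32.1 + 0.134×35.7 + 0.27×222 + 0.113×174) / (1 + 0.14×7.6 + 0.134×4.69 + 0.27×4.82 + 0.113×8.09) = 88.88/4.908 = 18.11 kJ/min.

18.11 kJ/min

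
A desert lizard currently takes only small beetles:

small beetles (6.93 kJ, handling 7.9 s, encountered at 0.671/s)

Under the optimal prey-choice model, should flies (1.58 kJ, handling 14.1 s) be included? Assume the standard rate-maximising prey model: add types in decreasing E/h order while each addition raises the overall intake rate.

No

On small beetles alone, R = ΣλE/(1+Σλh) = 4.65/6.301 = 0.738 kJ/s.
Profitability of flies: 1.58/14.1 = 0.1121 kJ/s.
0.1121 < 0.738, so adding flies would lower the average — exclude it.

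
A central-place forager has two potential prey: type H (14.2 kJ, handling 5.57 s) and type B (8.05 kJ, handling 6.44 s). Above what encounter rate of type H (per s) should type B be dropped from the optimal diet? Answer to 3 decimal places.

0.173 per s

Drop type B once their profitability E₂/h₂ falls below the rate achievable on type H alone: E₂/h₂ = λE₁/(1 + λh₁).
Solve for λ: λE₁h₂ = E₂(1 + λh₁) → λ(E₁h₂ − E₂h₁) = E₂ → λ = E₂/(E₁h₂ − E₂h₁).
λ = 8.05/(14.2×6.44 − 8.05×5.57) = 8.05/46.61 = 0.1727 per s.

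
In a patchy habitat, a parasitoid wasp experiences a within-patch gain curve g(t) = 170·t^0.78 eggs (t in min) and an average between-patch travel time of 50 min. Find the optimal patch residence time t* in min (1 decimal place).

177.3 min

By the marginal value theorem, leave when the instantaneous gain rate g'(t) equals the habitat-wide average g(t)/(T + t).
g'(t) = 0.78·170·t^-0.22. Setting 0.78·170·t^-0.22 = 170·t^0.78/(50+t) gives 0.78(50+t) = t, so 0.22·t = 0.78×50.
t* = 0.78×50/0.22 = 177.3 min.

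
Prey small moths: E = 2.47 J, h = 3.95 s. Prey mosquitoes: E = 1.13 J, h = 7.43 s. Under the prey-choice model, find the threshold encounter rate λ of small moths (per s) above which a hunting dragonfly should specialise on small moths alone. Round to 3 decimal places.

The zero-one rule: include mosquitoes iff E₂/h₂ > λE₁/(1+λh₁). Equality gives the switch point.
λE₁h₂ = E₂ + λE₂h₁ ⇒ λ = E₂/(E₁h₂ − E₂h₁) = 1.13/(18.35 − 4.463) = 0.08136 per s.

0.081 per s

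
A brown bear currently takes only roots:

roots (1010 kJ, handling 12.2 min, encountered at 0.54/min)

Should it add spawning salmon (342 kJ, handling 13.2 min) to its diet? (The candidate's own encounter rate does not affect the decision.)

Current rate: (0.54×1010)/(1 + 0.54×12.2) = 71.88 kJ/min.
Profitability of spawning salmon: 342/13.2 = 25.91 kJ/min.
Since 25.91 < R, time spent handling spawning salmon is better spent searching.

No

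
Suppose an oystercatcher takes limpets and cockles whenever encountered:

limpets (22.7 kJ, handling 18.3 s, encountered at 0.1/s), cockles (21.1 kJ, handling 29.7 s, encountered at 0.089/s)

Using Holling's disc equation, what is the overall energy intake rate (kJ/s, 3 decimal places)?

0.758 kJ/s

Energy encountered per unit search time: 0.1×22.7 + 0.089×21.1 = 4.148 kJ/s.
Handling time per unit search time: 0.1×18.3 + 0.089×29.7 = 4.473.
Rate = 4.148/(1 + 4.473) = 0.7578 kJ/s.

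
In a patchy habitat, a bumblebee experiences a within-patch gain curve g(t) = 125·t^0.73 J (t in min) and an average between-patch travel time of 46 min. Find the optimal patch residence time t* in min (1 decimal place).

By the marginal value theorem, leave when the instantaneous gain rate g'(t) equals the habitat-wide average g(t)/(T + t).
g'(t) = 0.73·125·t^-0.27. Setting 0.73·125·t^-0.27 = 125·t^0.73/(46+t) gives 0.73(46+t) = t, so 0.27·t = 0.73×46.
t* = 0.73×46/0.27 = 124.4 min.

124.4 min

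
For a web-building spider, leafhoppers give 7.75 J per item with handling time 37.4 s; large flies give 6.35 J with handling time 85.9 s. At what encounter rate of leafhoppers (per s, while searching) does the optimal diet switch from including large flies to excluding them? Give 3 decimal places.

At the threshold, the rate on leafhoppers alone equals the profitability of large flies: λ·7.75/(1 + λ·37.4) = 6.35/85.9 = 0.07392.
Rearranging, λ(7.75 − 0.07392×37.4) = 0.07392, so λ = 0.07392/4.985 = 0.01483 per s.

0.015 per s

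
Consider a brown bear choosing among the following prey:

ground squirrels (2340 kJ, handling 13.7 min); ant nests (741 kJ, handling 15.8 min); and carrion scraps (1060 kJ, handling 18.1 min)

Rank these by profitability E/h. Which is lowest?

ant nests

In descending order of E/h:
ground squirrels: 2340/13.7 = 171 kJ/min
carrion scraps: 1060/18.1 = 58.6 kJ/min
ant nests: 741/15.8 = 46.9 kJ/min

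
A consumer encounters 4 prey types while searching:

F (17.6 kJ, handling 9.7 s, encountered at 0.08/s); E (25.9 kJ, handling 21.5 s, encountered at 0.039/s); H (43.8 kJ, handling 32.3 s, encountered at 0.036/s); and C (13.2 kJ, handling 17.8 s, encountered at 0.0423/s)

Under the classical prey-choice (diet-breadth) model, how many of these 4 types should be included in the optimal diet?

3

Rank by E/h (kJ/s): F 1.81, H 1.36, E 1.2, C 0.742. Include each in turn until the next type's E/h falls below the running intake rate.
Rate on top 1: 0.7928. H: 1.36 > 0.7928 → include.
Rate on top 2: 1.016. E: 1.2 > 1.016 → include.
Rate on top 3: 1.058. C: 0.742 < 1.058 → exclude; stop.
Optimal diet: F, H, E — 3 of 4 types.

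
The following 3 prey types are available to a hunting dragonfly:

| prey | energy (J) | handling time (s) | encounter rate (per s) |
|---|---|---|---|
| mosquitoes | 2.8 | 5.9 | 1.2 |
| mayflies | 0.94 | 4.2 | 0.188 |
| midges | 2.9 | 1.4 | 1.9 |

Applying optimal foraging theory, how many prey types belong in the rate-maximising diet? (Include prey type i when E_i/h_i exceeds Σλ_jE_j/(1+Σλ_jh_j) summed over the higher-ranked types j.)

1

E/h in descending order: midges 2.07, mosquitoes 0.475, mayflies 0.224 J/s. The optimal diet is the largest prefix of this list for which every included type satisfies E_i/h_i > R on the types above it.
Rate on top 1: 1.505. mosquitoes: 0.475 < 1.505 → exclude; stop.
Optimal diet: midges — 1 of 3 types.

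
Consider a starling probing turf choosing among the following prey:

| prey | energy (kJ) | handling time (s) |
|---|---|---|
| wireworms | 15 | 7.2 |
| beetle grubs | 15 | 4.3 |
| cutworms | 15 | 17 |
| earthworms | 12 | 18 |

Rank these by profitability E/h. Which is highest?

beetle grubs

In descending order of E/h:
beetle grubs: 15/4.3 = 3.49 kJ/s
wireworms: 15/7.2 = 2.08 kJ/s
cutworms: 15/17 = 0.882 kJ/s
earthworms: 12/18 = 0.667 kJ/s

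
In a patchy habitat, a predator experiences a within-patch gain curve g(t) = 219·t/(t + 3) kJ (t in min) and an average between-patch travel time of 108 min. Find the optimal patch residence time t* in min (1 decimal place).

By the marginal value theorem, leave when the instantaneous gain rate g'(t) equals the habitat-wide average g(t)/(T + t).
g'(t) = 219·3/(t + 3)². Setting 219·3/(t+3)² = 219t/[(t+3)(108+t)] gives 3(108+t) = t(t+3), so t² = 3×108 = 324.
t* = √324 = 18 min.

18.0 min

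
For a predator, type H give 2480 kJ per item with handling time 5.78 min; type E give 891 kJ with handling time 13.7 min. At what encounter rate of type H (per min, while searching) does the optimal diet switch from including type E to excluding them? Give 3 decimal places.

0.031 per min

Drop type E once their profitability E₂/h₂ falls below the rate achievable on type H alone: E₂/h₂ = λE₁/(1 + λh₁).
Solve for λ: λE₁h₂ = E₂(1 + λh₁) → λ(E₁h₂ − E₂h₁) = E₂ → λ = E₂/(E₁h₂ − E₂h₁).
λ = 891/(2480×13.7 − 891×5.78) = 891/2.883e+04 = 0.03091 per min.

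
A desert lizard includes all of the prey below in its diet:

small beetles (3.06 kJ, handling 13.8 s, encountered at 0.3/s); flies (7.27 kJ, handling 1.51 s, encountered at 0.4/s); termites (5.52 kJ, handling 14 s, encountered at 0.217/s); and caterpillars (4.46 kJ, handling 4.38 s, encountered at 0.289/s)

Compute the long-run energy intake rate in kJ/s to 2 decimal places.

Energy encountered per unit search time: 0.3×3.06 + 0.4×7.27 + 0.217×5.52 + 0.289×4.46 = 6.313 kJ/s.
Handling time per unit search time: 0.3×13.8 + 0.4×1.51 + 0.217×14 + 0.289×4.38 = 9.048.
Rate = 6.313/(1 + 9.048) = 0.6283 kJ/s.

0.63 kJ/s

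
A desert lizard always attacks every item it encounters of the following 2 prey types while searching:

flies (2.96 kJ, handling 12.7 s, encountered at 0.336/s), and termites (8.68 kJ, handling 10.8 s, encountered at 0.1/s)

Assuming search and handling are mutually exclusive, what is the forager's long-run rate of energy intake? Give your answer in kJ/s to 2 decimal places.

0.29 kJ/s

R = (0.336×2.96 + 0.1×8.68) / (1 + 0.336×12.7 + 0.1×10.8) = 1.863/6.347 = 0.2934 kJ/s.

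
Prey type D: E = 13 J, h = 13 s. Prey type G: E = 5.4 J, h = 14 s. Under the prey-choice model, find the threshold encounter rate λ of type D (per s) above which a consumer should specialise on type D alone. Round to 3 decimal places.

At the threshold, the rate on type D alone equals the profitability of type G: λ·13/(1 + λ·13) = 5.4/14 = 0.3857.
Rearranging, λ(13 − 0.3857×13) = 0.3857, so λ = 0.3857/7.986 = 0.0483 per s.

0.048 per s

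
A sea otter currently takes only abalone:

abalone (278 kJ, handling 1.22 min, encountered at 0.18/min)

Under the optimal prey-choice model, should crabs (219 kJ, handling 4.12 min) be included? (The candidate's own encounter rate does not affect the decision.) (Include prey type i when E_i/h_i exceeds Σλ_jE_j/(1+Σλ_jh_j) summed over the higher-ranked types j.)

Intake rate on the current diet: R = (0.18×278) / (1 + 0.18×1.22) = 50.04/1.22 = 41.03 kJ/min.
crabs: E/h = 219/4.12 = 53.16 kJ/min.
53.16 > 41.03, so adding crabs raises the average — include it.

Yes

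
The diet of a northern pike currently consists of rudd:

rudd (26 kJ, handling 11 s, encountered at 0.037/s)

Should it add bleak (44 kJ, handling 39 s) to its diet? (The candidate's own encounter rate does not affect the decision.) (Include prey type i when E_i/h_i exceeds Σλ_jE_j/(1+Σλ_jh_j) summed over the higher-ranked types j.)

Current rate: (0.037×26)/(1 + 0.037×11) = 0.6837 kJ/s.
Profitability of bleak: 44/39 = 1.128 kJ/s.
1.128 > 0.6837, so adding bleak raises the average — include it.

Yes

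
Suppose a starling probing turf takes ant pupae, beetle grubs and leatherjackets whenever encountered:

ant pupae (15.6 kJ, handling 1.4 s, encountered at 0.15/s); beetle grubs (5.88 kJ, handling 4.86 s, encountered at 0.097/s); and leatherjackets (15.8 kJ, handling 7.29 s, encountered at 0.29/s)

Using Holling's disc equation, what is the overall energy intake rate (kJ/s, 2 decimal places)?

1.97 kJ/s

R = (0.15×15.6 + 0.097×5.88 + 0.29×15.8) / (1 + 0.15×1.4 + 0.097×4.86 + 0.29×7.29) = 7.492/3.796 = 1.974 kJ/s.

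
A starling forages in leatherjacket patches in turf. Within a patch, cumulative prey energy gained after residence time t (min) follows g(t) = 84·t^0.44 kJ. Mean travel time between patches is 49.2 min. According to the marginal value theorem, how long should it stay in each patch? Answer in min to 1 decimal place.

38.7 min

Maximise g(t)/(T+t): set derivative to zero → g'(t)(T+t) = g(t).
g'(t) = 0.44·84·t^-0.56. Setting 0.44·84·t^-0.56 = 84·t^0.44/(49.2+t) gives 0.44(49.2+t) = t, so 0.56·t = 0.44×49.2.
t* = 0.44×49.2/0.56 = 38.66 min.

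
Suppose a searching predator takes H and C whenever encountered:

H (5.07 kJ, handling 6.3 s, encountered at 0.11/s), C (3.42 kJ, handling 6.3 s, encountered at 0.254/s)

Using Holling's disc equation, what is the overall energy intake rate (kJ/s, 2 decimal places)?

0.43 kJ/s

R = (0.11×5.07 + 0.254×3.42) / (1 + 0.11×6.3 + 0.254×6.3) = 1.426/3.293 = 0.4331 kJ/s.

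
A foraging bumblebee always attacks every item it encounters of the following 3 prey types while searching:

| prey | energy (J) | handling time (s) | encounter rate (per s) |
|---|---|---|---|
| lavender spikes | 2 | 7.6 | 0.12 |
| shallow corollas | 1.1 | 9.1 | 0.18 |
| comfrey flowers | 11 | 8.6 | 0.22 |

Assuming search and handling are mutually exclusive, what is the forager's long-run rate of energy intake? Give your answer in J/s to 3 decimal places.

R = Σλ_iE_i / (1 + Σλ_ih_i)
Numerator: 0.12×2 + 0.18×1.1 + 0.22×11 = 2.858
Denominator: 1 + 0.12×7.6 + 0.18×9.1 + 0.22×8.6 = 5.442
R = 2.858/5.442 = 0.5252 J/s

0.525 J/s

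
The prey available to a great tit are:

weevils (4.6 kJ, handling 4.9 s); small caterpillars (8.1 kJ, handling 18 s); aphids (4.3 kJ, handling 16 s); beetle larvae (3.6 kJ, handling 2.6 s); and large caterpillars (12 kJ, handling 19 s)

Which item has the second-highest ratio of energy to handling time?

In descending order of E/h:
beetle larvae: 3.6/2.6 = 1.38 kJ/s
weevils: 4.6/4.9 = 0.939 kJ/s
large caterpillars: 12/19 = 0.632 kJ/s
small caterpillars: 8.1/18 = 0.45 kJ/s
aphids: 4.3/16 = 0.269 kJ/s

weevils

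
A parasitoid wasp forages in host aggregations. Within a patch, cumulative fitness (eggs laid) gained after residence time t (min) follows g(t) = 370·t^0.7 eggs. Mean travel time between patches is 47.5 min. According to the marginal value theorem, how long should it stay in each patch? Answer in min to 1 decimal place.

Maximise g(t)/(T+t): set derivative to zero → g'(t)(T+t) = g(t).
g'(t) = 0.7·370·t^-0.3. Setting 0.7·370·t^-0.3 = 370·t^0.7/(47.5+t) gives 0.7(47.5+t) = t, so 0.30·t = 0.7×47.5.
t* = 0.7×47.5/0.30 = 110.8 min.

110.8 min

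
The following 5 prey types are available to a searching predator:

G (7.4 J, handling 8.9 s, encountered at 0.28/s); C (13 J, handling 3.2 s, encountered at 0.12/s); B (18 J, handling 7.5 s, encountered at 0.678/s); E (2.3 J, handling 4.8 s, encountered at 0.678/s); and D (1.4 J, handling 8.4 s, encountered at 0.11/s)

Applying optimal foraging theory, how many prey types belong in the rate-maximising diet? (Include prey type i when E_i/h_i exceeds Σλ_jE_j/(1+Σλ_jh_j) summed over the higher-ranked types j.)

2

Profitabilities (E/h, J/s): C 4.06, B 2.4, G 0.831, E 0.479, D 0.167. Add prey in this order while the next type's profitability exceeds the intake rate on those already taken.
Rate on top 1: 1.127. B: 2.4 > 1.127 → include.
Rate on top 2: 2.128. G: 0.831 < 2.128 → exclude; stop.
Optimal diet: C, B — 2 of 5 types.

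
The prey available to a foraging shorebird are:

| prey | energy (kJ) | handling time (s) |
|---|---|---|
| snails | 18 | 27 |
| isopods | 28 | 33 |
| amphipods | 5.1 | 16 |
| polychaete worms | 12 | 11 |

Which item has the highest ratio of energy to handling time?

In descending order of E/h:
polychaete worms: 12/11 = 1.09 kJ/s
isopods: 28/33 = 0.848 kJ/s
snails: 18/27 = 0.667 kJ/s
amphipods: 5.1/16 = 0.319 kJ/s

polychaete worms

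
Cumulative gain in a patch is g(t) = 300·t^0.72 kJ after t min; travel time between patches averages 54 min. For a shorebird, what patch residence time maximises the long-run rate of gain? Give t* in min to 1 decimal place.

138.9 min

Maximise g(t)/(T+t): set derivative to zero → g'(t)(T+t) = g(t).
g'(t) = 0.72·300·t^-0.28. Setting 0.72·300·t^-0.28 = 300·t^0.72/(54+t) gives 0.72(54+t) = t, so 0.28·t = 0.72×54.
t* = 0.72×54/0.28 = 138.9 min.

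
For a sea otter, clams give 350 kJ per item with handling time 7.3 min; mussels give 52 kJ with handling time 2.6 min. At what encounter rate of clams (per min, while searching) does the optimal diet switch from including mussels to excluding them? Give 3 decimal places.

0.098 per min

At the threshold, the rate on clams alone equals the profitability of mussels: λ·350/(1 + λ·7.3) = 52/2.6 = 20.
Rearranging, λ(350 − 20×7.3) = 20, so λ = 20/204 = 0.09804 per min.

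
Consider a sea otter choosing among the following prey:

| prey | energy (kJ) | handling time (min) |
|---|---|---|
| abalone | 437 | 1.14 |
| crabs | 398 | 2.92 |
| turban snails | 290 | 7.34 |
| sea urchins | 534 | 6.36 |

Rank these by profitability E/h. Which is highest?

Profitability E/h (kJ/min): abalone = 437/1.14 = 383, crabs = 398/2.92 = 136, turban snails = 290/7.34 = 39.5, sea urchins = 534/6.36 = 84.
Ranked: abalone > crabs > sea urchins > turban snails.

abalone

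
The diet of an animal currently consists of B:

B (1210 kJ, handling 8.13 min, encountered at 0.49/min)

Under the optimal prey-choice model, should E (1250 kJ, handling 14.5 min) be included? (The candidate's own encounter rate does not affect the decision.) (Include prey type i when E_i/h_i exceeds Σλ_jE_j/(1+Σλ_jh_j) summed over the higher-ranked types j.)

No

On B alone, R = ΣλE/(1+Σλh) = 592.9/4.984 = 119 kJ/min.
E: E/h = 1250/14.5 = 86.21 kJ/min.
86.21 < 119, so adding E would lower the average — exclude it.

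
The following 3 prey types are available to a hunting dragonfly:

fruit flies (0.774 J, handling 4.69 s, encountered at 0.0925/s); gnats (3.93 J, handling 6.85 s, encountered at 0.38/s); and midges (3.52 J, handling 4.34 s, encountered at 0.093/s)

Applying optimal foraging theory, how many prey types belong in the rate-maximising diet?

E/h in descending order: midges 0.811, gnats 0.574, fruit flies 0.165 J/s. The optimal diet is the largest prefix of this list for which every included type satisfies E_i/h_i > R on the types above it.
Rate on top 1: 0.2332. gnats: 0.574 > 0.2332 → include.
Rate on top 2: 0.4544. fruit flies: 0.165 < 0.4544 → exclude; stop.
Optimal diet: midges, gnats — 2 of 3 types.

2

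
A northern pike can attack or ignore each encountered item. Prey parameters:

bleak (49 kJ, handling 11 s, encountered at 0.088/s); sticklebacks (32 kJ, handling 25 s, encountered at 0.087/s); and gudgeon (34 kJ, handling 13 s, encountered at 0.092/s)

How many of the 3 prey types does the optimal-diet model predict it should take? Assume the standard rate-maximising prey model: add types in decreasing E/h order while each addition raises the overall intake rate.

2

Rank by E/h (kJ/s): bleak 4.45, gudgeon 2.62, sticklebacks 1.28. Include each in turn until the next type's E/h falls below the running intake rate.
Rate on top 1: 2.191. gudgeon: 2.62 > 2.191 → include.
Rate on top 2: 2.351. sticklebacks: 1.28 < 2.351 → exclude; stop.
Optimal diet: bleak, gudgeon — 2 of 3 types.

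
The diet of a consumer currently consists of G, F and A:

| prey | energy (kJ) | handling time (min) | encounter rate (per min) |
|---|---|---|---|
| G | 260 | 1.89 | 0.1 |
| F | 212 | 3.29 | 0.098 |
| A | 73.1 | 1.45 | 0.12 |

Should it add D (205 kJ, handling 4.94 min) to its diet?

Yes

Intake rate on the current diet: R = (0.1×260 + 0.098×212 + 0.12×73.1) / (1 + 0.1×1.89 + 0.098×3.29 + 0.12×1.45) = 55.55/1.685 = 32.96 kJ/min.
D: E/h = 205/4.94 = 41.5 kJ/min.
41.5 > 32.96, so adding D raises the average — include it.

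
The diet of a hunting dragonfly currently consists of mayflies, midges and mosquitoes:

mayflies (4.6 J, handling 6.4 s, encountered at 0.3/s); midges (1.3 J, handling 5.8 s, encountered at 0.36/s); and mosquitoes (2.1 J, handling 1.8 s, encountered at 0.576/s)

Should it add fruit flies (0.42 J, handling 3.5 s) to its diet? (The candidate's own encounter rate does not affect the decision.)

No

Intake rate on the current diet: R = (0.3×4.6 + 0.36×1.3 + 0.576×2.1) / (1 + 0.3×6.4 + 0.36×5.8 + 0.576×1.8) = 3.058/6.045 = 0.5058 J/s.
Profitability of fruit flies: 0.42/3.5 = 0.12 J/s.
Since 0.12 < R, time spent handling fruit flies is better spent searching.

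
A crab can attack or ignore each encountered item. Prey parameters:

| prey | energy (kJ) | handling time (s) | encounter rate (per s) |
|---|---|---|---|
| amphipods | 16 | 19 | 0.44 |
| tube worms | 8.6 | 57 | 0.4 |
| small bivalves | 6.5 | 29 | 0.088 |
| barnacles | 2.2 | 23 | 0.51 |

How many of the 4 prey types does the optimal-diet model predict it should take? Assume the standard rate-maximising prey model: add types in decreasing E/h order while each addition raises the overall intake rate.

1

Profitabilities (E/h, kJ/s): amphipods 0.842, small bivalves 0.224, tube worms 0.151, barnacles 0.0957. Add prey in this order while the next type's profitability exceeds the intake rate on those already taken.
Rate on top 1: 0.7521. small bivalves: 0.224 < 0.7521 → exclude; stop.
Optimal diet: amphipods — 1 of 4 types.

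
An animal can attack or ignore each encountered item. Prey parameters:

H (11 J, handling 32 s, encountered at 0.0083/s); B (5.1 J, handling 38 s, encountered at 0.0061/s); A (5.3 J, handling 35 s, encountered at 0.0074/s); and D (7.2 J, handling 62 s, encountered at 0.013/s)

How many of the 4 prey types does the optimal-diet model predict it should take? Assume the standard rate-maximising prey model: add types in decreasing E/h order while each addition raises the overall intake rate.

4

Rank by E/h (J/s): H 0.344, A 0.151, B 0.134, D 0.116. Include each in turn until the next type's E/h falls below the running intake rate.
Rate on top 1: 0.07214. A: 0.151 > 0.07214 → include.
Rate on top 2: 0.08561. B: 0.134 > 0.08561 → include.
Rate on top 3: 0.09202. D: 0.116 > 0.09202 → include.
Optimal diet: H, A, B, D — 4 of 4 types.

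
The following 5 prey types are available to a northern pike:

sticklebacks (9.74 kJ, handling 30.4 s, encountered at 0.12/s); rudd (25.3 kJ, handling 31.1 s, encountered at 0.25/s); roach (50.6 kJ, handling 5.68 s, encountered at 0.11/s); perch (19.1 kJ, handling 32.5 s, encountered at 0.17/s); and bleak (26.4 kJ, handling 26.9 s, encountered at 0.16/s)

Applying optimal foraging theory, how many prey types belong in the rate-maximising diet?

1

E/h in descending order: roach 8.91, bleak 0.981, rudd 0.814, perch 0.588, sticklebacks 0.32 kJ/s. The optimal diet is the largest prefix of this list for which every included type satisfies E_i/h_i > R on the types above it.
Rate on top 1: 3.426. bleak: 0.981 < 3.426 → exclude; stop.
Optimal diet: roach — 1 of 5 types.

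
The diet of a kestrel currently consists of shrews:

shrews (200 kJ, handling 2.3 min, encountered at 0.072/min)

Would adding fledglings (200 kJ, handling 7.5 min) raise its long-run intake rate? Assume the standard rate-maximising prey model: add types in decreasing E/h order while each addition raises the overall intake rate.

Intake rate on the current diet: R = (0.072×200) / (1 + 0.072×2.3) = 14.4/1.166 = 12.35 kJ/min.
Profitability of fledglings: 200/7.5 = 26.67 kJ/min.
26.67 > 12.35, so adding fledglings raises the average — include it.

Yes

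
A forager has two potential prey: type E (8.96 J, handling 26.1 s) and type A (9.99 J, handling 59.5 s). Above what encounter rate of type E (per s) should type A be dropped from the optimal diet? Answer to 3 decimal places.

0.037 per s

The zero-one rule: include type A iff E₂/h₂ > λE₁/(1+λh₁). Equality gives the switch point.
λE₁h₂ = E₂ + λE₂h₁ ⇒ λ = E₂/(E₁h₂ − E₂h₁) = 9.99/(533.1 − 260.7) = 0.03668 per s.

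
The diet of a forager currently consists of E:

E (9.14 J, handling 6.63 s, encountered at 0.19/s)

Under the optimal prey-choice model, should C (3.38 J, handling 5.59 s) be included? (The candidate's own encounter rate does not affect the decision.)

Current rate: (0.19×9.14)/(1 + 0.19×6.63) = 0.7685 J/s.
Profitability of C: 3.38/5.59 = 0.6047 J/s.
Since 0.6047 < R, time spent handling C is better spent searching.

No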